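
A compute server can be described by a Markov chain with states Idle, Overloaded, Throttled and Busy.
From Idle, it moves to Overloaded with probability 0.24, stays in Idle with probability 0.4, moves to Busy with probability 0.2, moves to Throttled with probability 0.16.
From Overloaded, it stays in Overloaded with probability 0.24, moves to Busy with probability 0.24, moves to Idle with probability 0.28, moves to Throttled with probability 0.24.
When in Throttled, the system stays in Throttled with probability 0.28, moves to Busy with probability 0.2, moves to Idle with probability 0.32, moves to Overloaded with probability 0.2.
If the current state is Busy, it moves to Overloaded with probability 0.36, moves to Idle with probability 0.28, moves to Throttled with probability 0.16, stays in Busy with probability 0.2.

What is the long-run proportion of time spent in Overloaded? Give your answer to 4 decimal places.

0.2570

Let the stationary distribution be π with π = πP and π_1 + π_2 + π_3 + π_4 = 1.
π_1 = 0.4·π_1 + 0.28·π_2 + 0.32·π_3 + 0.28·π_4
π_2 = 0.24·π_1 + 0.24·π_2 + 0.2·π_3 + 0.36·π_4
π_3 = 0.16·π_1 + 0.24·π_2 + 0.28·π_3 + 0.16·π_4
Solving with the normalization constraint gives π = (0.3275, 0.2570, 0.2052, 0.2103).
So the stationary probability of Overloaded is 0.2570.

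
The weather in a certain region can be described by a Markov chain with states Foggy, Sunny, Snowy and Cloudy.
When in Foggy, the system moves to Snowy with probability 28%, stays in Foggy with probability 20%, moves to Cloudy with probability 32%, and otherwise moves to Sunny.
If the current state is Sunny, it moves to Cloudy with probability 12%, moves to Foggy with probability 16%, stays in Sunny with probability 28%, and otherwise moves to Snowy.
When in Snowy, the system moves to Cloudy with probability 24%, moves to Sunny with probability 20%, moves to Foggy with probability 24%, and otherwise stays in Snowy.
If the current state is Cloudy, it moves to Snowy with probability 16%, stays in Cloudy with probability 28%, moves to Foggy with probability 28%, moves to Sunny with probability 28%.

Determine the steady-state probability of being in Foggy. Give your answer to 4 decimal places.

Let the stationary distribution be π with π = πP and π_1 + π_2 + π_3 + π_4 = 1.
π_1 = 0.2·π_1 + 0.16·π_2 + 0.24·π_3 + 0.28·π_4
π_2 = 0.2·π_1 + 0.28·π_2 + 0.2·π_3 + 0.28·π_4
π_3 = 0.28·π_1 + 0.44·π_2 + 0.32·π_3 + 0.16·π_4
Solving with the normalization constraint gives π = (0.2216, 0.2381, 0.3015, 0.2387).
So the stationary probability of Foggy is 0.2216.

0.2216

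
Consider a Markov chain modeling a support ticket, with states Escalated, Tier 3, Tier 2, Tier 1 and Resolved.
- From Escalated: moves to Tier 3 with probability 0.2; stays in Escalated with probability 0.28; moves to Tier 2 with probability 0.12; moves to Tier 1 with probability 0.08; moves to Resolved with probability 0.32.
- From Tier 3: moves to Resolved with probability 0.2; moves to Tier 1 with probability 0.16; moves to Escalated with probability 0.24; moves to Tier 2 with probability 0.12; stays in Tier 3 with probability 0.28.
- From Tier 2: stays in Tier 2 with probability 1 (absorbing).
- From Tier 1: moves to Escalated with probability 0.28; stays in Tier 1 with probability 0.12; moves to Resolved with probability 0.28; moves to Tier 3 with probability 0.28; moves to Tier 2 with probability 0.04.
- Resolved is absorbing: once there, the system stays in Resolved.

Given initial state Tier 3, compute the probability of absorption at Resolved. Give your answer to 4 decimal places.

0.6884

Let h(s) be the probability of absorption at Resolved starting from transient state s. Then h(Resolved) = 1 and h(Tier 2) = 0. By first-step analysis:
h(Escalated) = 0.28·h(Escalated) + 0.2·h(Tier 3) + 0.12·0 + 0.08·h(Tier 1) + 0.32·1
h(Tier 3) = 0.24·h(Escalated) + 0.28·h(Tier 3) + 0.12·0 + 0.16·h(Tier 1) + 0.2·1
h(Tier 1) = 0.28·h(Escalated) + 0.28·h(Tier 3) + 0.04·0 + 0.12·h(Tier 1) + 0.28·1
Solving: h(Escalated) = 0.7208, h(Tier 3) = 0.6884, h(Tier 1) = 0.7666.
Starting from Tier 3, the probability is 0.6884.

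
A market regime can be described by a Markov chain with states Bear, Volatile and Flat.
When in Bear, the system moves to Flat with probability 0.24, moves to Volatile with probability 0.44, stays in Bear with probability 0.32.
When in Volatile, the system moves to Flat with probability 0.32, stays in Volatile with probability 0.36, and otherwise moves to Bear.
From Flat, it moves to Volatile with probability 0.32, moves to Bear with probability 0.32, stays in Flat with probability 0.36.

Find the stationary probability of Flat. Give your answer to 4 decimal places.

Let the stationary distribution be π with π = πP and π_1 + π_2 + π_3 = 1.
π_1 = 0.32·π_1 + 0.32·π_2 + 0.32·π_3
π_2 = 0.44·π_1 + 0.36·π_2 + 0.32·π_3
Solving with the normalization constraint gives π = (0.3200, 0.3733, 0.3067).
So the stationary probability of Flat is 0.3067.

0.3067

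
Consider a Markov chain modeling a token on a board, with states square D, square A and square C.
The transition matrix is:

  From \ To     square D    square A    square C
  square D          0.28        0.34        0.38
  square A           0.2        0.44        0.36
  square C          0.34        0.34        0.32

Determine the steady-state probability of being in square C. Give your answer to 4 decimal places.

0.3514

Let the stationary distribution be π with π = πP and π_1 + π_2 + π_3 = 1.
π_1 = 0.28·π_1 + 0.2·π_2 + 0.34·π_3
π_2 = 0.34·π_1 + 0.44·π_2 + 0.34·π_3
Solving with the normalization constraint gives π = (0.2709, 0.3778, 0.3514).
So the stationary probability of square C is 0.3514.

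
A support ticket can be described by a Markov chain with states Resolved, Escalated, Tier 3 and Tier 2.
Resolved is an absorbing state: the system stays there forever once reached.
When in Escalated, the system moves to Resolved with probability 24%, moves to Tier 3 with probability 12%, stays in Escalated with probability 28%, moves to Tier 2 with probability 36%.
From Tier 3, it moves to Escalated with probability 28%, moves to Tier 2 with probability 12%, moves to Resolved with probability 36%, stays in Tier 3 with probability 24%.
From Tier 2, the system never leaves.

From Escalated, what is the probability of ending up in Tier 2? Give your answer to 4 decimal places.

Let h(s) be the probability of absorption at Tier 2 starting from transient state s. Then h(Tier 2) = 1 and h(Resolved) = 0. By first-step analysis:
h(Escalated) = 0.24·0 + 0.28·h(Escalated) + 0.12·h(Tier 3) + 0.36·1
h(Tier 3) = 0.36·0 + 0.28·h(Escalated) + 0.24·h(Tier 3) + 0.12·1
Solving: h(Escalated) = 0.5607, h(Tier 3) = 0.3645.
Starting from Escalated, the probability is 0.5607.

0.5607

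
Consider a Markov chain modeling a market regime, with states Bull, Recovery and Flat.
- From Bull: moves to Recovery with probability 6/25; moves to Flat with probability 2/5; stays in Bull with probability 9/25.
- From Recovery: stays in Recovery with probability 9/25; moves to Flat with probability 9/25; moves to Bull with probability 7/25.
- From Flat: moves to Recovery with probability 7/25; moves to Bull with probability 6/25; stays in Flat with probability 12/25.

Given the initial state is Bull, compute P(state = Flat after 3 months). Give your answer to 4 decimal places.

Propagate the distribution vector 3 months from Bull.
After 0 months: (1.0000, 0.0000, 0.0000)
After 1 month: (0.3600, 0.2400, 0.4000)
After 2 months: (0.2928, 0.2848, 0.4224)
After 3 months: (0.2865, 0.2911, 0.4224)
P(in Flat after 3 months) = 0.4224

0.4224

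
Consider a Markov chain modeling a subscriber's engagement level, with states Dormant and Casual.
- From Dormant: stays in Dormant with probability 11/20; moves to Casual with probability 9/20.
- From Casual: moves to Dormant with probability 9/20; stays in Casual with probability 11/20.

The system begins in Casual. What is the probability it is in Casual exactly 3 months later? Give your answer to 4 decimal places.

Propagate the distribution vector 3 months from Casual.
After 0 months: (0.0000, 1.0000)
After 1 month: (0.4500, 0.5500)
After 2 months: (0.4950, 0.5050)
After 3 months: (0.4995, 0.5005)
P(in Casual after 3 months) = 0.5005

0.5005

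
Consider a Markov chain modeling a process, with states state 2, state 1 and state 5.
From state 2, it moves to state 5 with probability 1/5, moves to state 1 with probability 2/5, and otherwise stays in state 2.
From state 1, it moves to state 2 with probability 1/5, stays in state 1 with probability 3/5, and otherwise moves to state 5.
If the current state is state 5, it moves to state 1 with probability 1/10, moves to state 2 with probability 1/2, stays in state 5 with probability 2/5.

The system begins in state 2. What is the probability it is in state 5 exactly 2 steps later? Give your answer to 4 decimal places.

Sum over the intermediate state after 1 step:
P = P(state 2→state 2)·P(state 2→state 5) + P(state 2→state 1)·P(state 1→state 5) + P(state 2→state 5)·P(state 5→state 5)
  = 0.4×0.2 + 0.4×0.2 + 0.2×0.4
  = 0.0800 + 0.0800 + 0.0800 = 0.2400

0.2400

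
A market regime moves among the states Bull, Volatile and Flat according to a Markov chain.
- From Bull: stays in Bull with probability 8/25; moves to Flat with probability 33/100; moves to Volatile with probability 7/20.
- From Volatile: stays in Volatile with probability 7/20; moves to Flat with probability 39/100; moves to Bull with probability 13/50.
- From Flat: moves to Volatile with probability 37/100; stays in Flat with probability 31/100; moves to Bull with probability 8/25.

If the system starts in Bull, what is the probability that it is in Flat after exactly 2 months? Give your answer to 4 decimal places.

Sum over the intermediate state after 1 month:
P = P(Bull→Bull)·P(Bull→Flat) + P(Bull→Volatile)·P(Volatile→Flat) + P(Bull→Flat)·P(Flat→Flat)
  = 0.32×0.33 + 0.35×0.39 + 0.33×0.31
  = 0.1056 + 0.1365 + 0.1023 = 0.3444

0.3444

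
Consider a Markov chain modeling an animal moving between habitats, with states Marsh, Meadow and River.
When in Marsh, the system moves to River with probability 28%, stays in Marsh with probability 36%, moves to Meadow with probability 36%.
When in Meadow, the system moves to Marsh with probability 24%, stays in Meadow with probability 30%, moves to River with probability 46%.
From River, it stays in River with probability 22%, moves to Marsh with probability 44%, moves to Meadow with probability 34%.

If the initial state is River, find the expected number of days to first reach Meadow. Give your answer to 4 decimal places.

2.8723

Let t(s) be the expected number of days to first reach Meadow from state s, with t(Meadow) = 0. Conditioning on the first day:
t(Marsh) = 1 + 0.36·t(Marsh) + 0.28·t(River)
t(River) = 1 + 0.44·t(Marsh) + 0.22·t(River)
Solving: t(Marsh) = 2.8191, t(River) = 2.8723.
Expected days from River to Meadow: 2.8723.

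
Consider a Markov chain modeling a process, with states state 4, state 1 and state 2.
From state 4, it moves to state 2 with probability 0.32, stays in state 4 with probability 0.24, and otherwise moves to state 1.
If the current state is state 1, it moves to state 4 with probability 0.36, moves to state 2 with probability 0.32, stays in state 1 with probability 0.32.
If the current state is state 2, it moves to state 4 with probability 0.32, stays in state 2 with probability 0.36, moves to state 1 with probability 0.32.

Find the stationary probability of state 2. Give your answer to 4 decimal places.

Let the stationary distribution be π with π = πP and π_1 + π_2 + π_3 = 1.
π_1 = 0.24·π_1 + 0.36·π_2 + 0.32·π_3
π_2 = 0.44·π_1 + 0.32·π_2 + 0.32·π_3
Solving with the normalization constraint gives π = (0.3095, 0.3571, 0.3333).
So the stationary probability of state 2 is 0.3333.

0.3333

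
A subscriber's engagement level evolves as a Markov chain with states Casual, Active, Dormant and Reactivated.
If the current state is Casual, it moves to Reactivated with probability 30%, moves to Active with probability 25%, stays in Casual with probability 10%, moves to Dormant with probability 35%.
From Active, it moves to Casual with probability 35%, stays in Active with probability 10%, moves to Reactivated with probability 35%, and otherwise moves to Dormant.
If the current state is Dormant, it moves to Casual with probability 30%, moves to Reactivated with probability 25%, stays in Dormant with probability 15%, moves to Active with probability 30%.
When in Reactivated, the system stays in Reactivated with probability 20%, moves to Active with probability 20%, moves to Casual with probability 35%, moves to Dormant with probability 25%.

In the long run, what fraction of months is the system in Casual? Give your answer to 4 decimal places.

0.2703

Let the stationary distribution be π with π = πP and π_1 + π_2 + π_3 + π_4 = 1.
π_1 = 0.1·π_1 + 0.35·π_2 + 0.3·π_3 + 0.35·π_4
π_2 = 0.25·π_1 + 0.1·π_2 + 0.3·π_3 + 0.2·π_4
π_3 = 0.35·π_1 + 0.2·π_2 + 0.15·π_3 + 0.25·π_4
Solving with the normalization constraint gives π = (0.2703, 0.2161, 0.2420, 0.2715).
So the stationary probability of Casual is 0.2703.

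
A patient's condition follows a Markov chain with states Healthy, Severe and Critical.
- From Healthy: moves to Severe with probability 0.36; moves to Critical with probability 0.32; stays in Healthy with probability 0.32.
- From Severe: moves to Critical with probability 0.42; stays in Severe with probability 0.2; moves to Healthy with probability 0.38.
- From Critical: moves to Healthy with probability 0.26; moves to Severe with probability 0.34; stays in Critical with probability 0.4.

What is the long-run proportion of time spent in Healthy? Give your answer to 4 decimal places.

Let the stationary distribution be π with π = πP and π_1 + π_2 + π_3 = 1.
π_1 = 0.32·π_1 + 0.38·π_2 + 0.26·π_3
π_2 = 0.36·π_1 + 0.2·π_2 + 0.34·π_3
Solving with the normalization constraint gives π = (0.3154, 0.3038, 0.3808).
So the stationary probability of Healthy is 0.3154.

0.3154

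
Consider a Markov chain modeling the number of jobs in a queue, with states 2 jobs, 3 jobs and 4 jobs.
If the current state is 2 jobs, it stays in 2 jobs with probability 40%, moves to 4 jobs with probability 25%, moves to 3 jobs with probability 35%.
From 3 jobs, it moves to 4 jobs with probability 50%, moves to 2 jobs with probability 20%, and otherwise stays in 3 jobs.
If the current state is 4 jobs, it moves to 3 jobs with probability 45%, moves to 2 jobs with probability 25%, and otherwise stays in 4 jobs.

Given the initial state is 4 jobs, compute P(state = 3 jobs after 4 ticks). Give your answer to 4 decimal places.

Propagate the distribution vector 4 ticks from 4 jobs.
After 0 ticks: (0.0000, 0.0000, 1.0000)
After 1 tick: (0.2500, 0.4500, 0.3000)
After 2 ticks: (0.2650, 0.3575, 0.3775)
After 3 ticks: (0.2719, 0.3699, 0.3583)
After 4 ticks: (0.2723, 0.3673, 0.3604)
P(in 3 jobs after 4 ticks) = 0.3673

0.3673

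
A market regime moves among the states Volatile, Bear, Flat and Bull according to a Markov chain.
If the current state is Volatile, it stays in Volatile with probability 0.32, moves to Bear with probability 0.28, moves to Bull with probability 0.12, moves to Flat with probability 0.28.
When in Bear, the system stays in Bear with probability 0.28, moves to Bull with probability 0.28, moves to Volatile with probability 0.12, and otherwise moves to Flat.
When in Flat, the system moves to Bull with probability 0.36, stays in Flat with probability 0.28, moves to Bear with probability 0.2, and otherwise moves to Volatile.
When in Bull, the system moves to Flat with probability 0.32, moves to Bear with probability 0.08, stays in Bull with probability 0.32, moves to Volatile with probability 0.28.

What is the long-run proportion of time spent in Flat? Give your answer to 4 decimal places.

0.2992

Let the stationary distribution be π with π = πP and π_1 + π_2 + π_3 + π_4 = 1.
π_1 = 0.32·π_1 + 0.12·π_2 + 0.16·π_3 + 0.28·π_4
π_2 = 0.28·π_1 + 0.28·π_2 + 0.2·π_3 + 0.08·π_4
π_3 = 0.28·π_1 + 0.32·π_2 + 0.28·π_3 + 0.32·π_4
Solving with the normalization constraint gives π = (0.2209, 0.2001, 0.2992, 0.2798).
So the stationary probability of Flat is 0.2992.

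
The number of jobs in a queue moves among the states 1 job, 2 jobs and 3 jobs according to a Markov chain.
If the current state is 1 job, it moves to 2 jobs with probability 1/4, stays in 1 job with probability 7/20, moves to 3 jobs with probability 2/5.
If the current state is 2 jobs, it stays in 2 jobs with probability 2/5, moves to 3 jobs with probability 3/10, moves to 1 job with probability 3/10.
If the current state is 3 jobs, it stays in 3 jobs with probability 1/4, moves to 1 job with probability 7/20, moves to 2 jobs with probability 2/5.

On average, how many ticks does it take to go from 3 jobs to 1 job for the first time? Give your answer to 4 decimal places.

Let t(s) be the expected number of ticks to first reach 1 job from state s, with t(1 job) = 0. Conditioning on the first tick:
t(2 jobs) = 1 + 0.4·t(2 jobs) + 0.3·t(3 jobs)
t(3 jobs) = 1 + 0.4·t(2 jobs) + 0.25·t(3 jobs)
Solving: t(2 jobs) = 3.1818, t(3 jobs) = 3.0303.
Expected ticks from 3 jobs to 1 job: 3.0303.

3.0303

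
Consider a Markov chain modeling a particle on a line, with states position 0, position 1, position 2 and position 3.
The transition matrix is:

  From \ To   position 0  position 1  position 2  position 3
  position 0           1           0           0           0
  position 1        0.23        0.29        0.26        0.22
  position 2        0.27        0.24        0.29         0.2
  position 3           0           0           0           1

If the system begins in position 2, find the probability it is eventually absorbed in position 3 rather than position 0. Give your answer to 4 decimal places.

Let h(s) be the probability of absorption at position 3 starting from transient state s. Then h(position 3) = 1 and h(position 0) = 0. By first-step analysis:
h(position 1) = 0.23·0 + 0.29·h(position 1) + 0.26·h(position 2) + 0.22·1
h(position 2) = 0.27·0 + 0.24·h(position 1) + 0.29·h(position 2) + 0.2·1
Solving: h(position 1) = 0.4714, h(position 2) = 0.4410.
Starting from position 2, the probability is 0.4410.

0.4410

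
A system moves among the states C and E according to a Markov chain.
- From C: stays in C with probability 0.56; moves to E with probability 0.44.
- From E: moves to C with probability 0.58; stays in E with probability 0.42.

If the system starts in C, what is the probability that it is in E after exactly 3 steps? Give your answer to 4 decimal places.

0.4314

Propagate the distribution vector 3 steps from C.
After 0 steps: (1.0000, 0.0000)
After 1 step: (0.5600, 0.4400)
After 2 steps: (0.5688, 0.4312)
After 3 steps: (0.5686, 0.4314)
P(in E after 3 steps) = 0.4314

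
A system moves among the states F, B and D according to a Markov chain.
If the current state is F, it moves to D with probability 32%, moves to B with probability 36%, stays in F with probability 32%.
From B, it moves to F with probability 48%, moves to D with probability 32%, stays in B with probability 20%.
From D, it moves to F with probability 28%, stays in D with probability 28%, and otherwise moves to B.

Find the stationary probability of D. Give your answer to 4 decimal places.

0.3077

Let the stationary distribution be π with π = πP and π_1 + π_2 + π_3 = 1.
π_1 = 0.32·π_1 + 0.48·π_2 + 0.28·π_3
π_2 = 0.36·π_1 + 0.2·π_2 + 0.44·π_3
Solving with the normalization constraint gives π = (0.3607, 0.3316, 0.3077).
So the stationary probability of D is 0.3077.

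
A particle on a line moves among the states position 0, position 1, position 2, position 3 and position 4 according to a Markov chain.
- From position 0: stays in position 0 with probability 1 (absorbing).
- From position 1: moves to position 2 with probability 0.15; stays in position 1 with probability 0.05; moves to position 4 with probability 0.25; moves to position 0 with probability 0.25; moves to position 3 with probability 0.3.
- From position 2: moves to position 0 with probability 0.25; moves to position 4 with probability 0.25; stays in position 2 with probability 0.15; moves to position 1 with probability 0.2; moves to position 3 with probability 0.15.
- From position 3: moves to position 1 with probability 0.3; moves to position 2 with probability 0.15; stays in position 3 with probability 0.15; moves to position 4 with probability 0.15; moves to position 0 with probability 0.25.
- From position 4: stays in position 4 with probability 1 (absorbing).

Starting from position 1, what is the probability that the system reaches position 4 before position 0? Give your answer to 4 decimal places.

Let h(s) be the probability of absorption at position 4 starting from transient state s. Then h(position 4) = 1 and h(position 0) = 0. By first-step analysis:
h(position 1) = 0.25·0 + 0.05·h(position 1) + 0.15·h(position 2) + 0.3·h(position 3) + 0.25·1
h(position 2) = 0.25·0 + 0.2·h(position 1) + 0.15·h(position 2) + 0.15·h(position 3) + 0.25·1
h(position 3) = 0.25·0 + 0.3·h(position 1) + 0.15·h(position 2) + 0.15·h(position 3) + 0.15·1
Solving: h(position 1) = 0.4746, h(position 2) = 0.4815, h(position 3) = 0.4290.
Starting from position 1, the probability is 0.4746.

0.4746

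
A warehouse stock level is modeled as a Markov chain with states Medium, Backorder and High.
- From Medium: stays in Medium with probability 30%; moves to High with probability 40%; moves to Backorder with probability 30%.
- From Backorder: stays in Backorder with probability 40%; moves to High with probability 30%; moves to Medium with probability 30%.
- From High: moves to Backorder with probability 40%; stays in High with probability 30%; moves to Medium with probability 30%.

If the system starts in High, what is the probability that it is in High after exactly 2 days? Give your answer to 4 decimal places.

0.3300

Sum over the intermediate state after 1 day:
P = P(High→Medium)·P(Medium→High) + P(High→Backorder)·P(Backorder→High) + P(High→High)·P(High→High)
  = 0.3×0.4 + 0.4×0.3 + 0.3×0.3
  = 0.1200 + 0.1200 + 0.0900 = 0.3300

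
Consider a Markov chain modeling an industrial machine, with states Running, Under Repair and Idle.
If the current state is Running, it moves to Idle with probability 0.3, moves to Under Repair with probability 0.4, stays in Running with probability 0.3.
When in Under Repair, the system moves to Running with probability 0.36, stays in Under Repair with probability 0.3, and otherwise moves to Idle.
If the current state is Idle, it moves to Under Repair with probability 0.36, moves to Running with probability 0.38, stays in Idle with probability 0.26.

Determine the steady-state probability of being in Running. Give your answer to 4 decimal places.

0.3453

Let the stationary distribution be π with π = πP and π_1 + π_2 + π_3 = 1.
π_1 = 0.3·π_1 + 0.36·π_2 + 0.38·π_3
π_2 = 0.4·π_1 + 0.3·π_2 + 0.36·π_3
Solving with the normalization constraint gives π = (0.3453, 0.3527, 0.3020).
So the stationary probability of Running is 0.3453.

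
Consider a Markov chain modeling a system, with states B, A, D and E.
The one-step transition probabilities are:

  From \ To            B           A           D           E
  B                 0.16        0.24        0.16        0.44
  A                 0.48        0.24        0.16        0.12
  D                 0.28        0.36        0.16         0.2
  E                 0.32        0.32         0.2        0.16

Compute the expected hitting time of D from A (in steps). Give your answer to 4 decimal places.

Let t(s) be the expected number of steps to first reach D from state s, with t(D) = 0. Conditioning on the first step:
t(B) = 1 + 0.16·t(B) + 0.24·t(A) + 0.44·t(E)
t(A) = 1 + 0.48·t(B) + 0.24·t(A) + 0.12·t(E)
t(E) = 1 + 0.32·t(B) + 0.32·t(A) + 0.16·t(E)
Solving: t(B) = 5.8436, t(A) = 5.9009, t(E) = 5.6646.
Expected steps from A to D: 5.9009.

5.9009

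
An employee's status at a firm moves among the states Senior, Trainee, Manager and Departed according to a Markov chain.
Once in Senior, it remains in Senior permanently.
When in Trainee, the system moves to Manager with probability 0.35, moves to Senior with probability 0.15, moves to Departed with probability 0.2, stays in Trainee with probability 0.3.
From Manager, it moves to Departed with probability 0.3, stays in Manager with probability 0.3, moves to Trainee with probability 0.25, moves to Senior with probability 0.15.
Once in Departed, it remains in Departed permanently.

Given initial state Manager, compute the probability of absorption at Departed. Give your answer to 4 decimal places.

Let h(s) be the probability of absorption at Departed starting from transient state s. Then h(Departed) = 1 and h(Senior) = 0. By first-step analysis:
h(Trainee) = 0.15·0 + 0.3·h(Trainee) + 0.35·h(Manager) + 0.2·1
h(Manager) = 0.15·0 + 0.25·h(Trainee) + 0.3·h(Manager) + 0.3·1
Solving: h(Trainee) = 0.6087, h(Manager) = 0.6460.
Starting from Manager, the probability is 0.6460.

0.6460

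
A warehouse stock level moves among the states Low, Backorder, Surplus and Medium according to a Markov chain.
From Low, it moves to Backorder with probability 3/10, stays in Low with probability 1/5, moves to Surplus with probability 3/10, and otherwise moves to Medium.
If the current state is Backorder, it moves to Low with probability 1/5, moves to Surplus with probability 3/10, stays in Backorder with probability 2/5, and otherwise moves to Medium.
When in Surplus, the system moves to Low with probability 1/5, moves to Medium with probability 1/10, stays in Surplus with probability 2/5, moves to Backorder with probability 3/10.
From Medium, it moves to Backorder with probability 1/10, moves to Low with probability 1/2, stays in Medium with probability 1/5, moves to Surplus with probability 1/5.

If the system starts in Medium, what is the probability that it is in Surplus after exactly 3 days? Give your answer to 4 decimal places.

Propagate the distribution vector 3 days from Medium.
After 0 days: (0.0000, 0.0000, 0.0000, 1.0000)
After 1 day: (0.5000, 0.1000, 0.2000, 0.2000)
After 2 days: (0.2600, 0.2700, 0.3000, 0.1700)
After 3 days: (0.2510, 0.2930, 0.3130, 0.1430)
P(in Surplus after 3 days) = 0.3130

0.3130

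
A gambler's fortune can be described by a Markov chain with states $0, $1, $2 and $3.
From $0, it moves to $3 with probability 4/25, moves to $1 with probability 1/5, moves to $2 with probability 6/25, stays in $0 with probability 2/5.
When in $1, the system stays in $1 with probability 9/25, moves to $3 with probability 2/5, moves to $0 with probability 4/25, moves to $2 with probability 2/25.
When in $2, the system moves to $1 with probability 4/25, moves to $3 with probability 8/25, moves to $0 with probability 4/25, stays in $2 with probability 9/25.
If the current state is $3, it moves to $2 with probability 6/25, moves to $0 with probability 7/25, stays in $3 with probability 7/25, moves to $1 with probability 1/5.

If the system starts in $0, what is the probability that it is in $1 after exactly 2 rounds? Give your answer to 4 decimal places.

Propagate the distribution vector 2 rounds from $0.
After 0 rounds: (1.0000, 0.0000, 0.0000, 0.0000)
After 1 round: (0.4000, 0.2000, 0.2400, 0.1600)
After 2 rounds: (0.2752, 0.2224, 0.2368, 0.2656)
P(in $1 after 2 rounds) = 0.2224

0.2224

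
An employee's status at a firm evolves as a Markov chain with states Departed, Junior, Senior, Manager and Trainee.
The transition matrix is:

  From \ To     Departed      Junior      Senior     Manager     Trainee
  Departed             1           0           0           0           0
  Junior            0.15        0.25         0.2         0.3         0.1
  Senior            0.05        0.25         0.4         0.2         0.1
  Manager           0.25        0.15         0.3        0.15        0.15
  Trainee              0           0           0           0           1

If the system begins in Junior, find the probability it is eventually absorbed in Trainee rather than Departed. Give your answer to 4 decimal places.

Let h(s) be the probability of absorption at Trainee starting from transient state s. Then h(Trainee) = 1 and h(Departed) = 0. By first-step analysis:
h(Junior) = 0.15·0 + 0.25·h(Junior) + 0.2·h(Senior) + 0.3·h(Manager) + 0.1·1
h(Senior) = 0.05·0 + 0.25·h(Junior) + 0.4·h(Senior) + 0.2·h(Manager) + 0.1·1
h(Manager) = 0.25·0 + 0.15·h(Junior) + 0.3·h(Senior) + 0.15·h(Manager) + 0.15·1
Solving: h(Junior) = 0.4342, h(Senior) = 0.4896, h(Manager) = 0.4259.
Starting from Junior, the probability is 0.4342.

0.4342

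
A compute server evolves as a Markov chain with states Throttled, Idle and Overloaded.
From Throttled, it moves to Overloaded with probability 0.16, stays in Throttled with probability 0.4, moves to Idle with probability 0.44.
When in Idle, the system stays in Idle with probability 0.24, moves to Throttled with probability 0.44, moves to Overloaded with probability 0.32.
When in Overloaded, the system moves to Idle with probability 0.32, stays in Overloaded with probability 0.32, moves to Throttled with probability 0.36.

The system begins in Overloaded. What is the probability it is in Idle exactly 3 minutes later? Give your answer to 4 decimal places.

Propagate the distribution vector 3 minutes from Overloaded.
After 0 minutes: (0.0000, 0.0000, 1.0000)
After 1 minute: (0.3600, 0.3200, 0.3200)
After 2 minutes: (0.4000, 0.3376, 0.2624)
After 3 minutes: (0.4030, 0.3410, 0.2560)
P(in Idle after 3 minutes) = 0.3410

0.3410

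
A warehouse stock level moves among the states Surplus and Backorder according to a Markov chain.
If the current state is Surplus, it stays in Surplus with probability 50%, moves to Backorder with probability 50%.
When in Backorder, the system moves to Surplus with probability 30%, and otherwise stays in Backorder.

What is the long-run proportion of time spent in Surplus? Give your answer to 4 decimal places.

Let the stationary distribution be π with π = πP and π_1 + π_2 = 1.
π_1 = 0.5·π_1 + 0.3·π_2
Solving with the normalization constraint gives π = (0.3750, 0.6250).
So the stationary probability of Surplus is 0.3750.

0.3750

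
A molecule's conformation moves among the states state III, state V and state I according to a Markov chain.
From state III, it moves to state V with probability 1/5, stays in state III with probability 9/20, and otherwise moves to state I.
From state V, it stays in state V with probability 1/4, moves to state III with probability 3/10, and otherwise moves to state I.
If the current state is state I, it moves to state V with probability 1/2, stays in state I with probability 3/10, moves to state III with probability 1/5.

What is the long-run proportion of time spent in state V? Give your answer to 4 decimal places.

0.3256

Let the stationary distribution be π with π = πP and π_1 + π_2 + π_3 = 1.
π_1 = 0.45·π_1 + 0.3·π_2 + 0.2·π_3
π_2 = 0.2·π_1 + 0.25·π_2 + 0.5·π_3
Solving with the normalization constraint gives π = (0.3101, 0.3256, 0.3643).
So the stationary probability of state V is 0.3256.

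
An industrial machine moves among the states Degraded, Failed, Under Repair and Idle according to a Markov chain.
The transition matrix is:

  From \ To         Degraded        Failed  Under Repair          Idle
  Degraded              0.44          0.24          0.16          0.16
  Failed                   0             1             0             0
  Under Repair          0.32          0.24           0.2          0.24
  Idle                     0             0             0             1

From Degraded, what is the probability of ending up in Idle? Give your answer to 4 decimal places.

Let h(s) be the probability of absorption at Idle starting from transient state s. Then h(Idle) = 1 and h(Failed) = 0. By first-step analysis:
h(Degraded) = 0.44·h(Degraded) + 0.24·0 + 0.16·h(Under Repair) + 0.16·1
h(Under Repair) = 0.32·h(Degraded) + 0.24·0 + 0.2·h(Under Repair) + 0.24·1
Solving: h(Degraded) = 0.4194, h(Under Repair) = 0.4677.
Starting from Degraded, the probability is 0.4194.

0.4194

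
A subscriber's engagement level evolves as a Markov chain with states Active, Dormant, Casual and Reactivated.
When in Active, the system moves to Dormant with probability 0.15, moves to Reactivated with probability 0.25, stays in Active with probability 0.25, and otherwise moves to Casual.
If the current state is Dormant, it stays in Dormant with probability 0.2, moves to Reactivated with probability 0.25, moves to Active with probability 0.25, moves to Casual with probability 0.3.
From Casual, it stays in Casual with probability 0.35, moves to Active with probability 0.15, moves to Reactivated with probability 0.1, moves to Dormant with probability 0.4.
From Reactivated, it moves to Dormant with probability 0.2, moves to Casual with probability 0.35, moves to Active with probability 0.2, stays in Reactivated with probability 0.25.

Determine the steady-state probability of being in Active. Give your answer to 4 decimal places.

Let the stationary distribution be π with π = πP and π_1 + π_2 + π_3 + π_4 = 1.
π_1 = 0.25·π_1 + 0.25·π_2 + 0.15·π_3 + 0.2·π_4
π_2 = 0.15·π_1 + 0.2·π_2 + 0.4·π_3 + 0.2·π_4
π_3 = 0.35·π_1 + 0.3·π_2 + 0.35·π_3 + 0.35·π_4
Solving with the normalization constraint gives π = (0.2063, 0.2571, 0.3371, 0.1994).
So the stationary probability of Active is 0.2063.

0.2063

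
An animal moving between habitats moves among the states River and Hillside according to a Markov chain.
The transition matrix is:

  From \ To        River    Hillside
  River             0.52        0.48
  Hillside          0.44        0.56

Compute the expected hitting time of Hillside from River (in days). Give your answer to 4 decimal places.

2.0833

Let t(s) be the expected number of days to first reach Hillside from state s, with t(Hillside) = 0. Conditioning on the first day:
t(River) = 1 + 0.52·t(River)
Solving: t(River) = 2.0833.
Expected days from River to Hillside: 2.0833.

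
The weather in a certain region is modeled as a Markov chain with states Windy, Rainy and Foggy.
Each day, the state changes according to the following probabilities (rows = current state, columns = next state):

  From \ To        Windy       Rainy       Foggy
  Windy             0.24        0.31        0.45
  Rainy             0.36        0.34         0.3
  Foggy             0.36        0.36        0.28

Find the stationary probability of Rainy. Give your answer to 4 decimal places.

0.3372

Let the stationary distribution be π with π = πP and π_1 + π_2 + π_3 = 1.
π_1 = 0.24·π_1 + 0.36·π_2 + 0.36·π_3
π_2 = 0.31·π_1 + 0.34·π_2 + 0.36·π_3
Solving with the normalization constraint gives π = (0.3214, 0.3372, 0.3414).
So the stationary probability of Rainy is 0.3372.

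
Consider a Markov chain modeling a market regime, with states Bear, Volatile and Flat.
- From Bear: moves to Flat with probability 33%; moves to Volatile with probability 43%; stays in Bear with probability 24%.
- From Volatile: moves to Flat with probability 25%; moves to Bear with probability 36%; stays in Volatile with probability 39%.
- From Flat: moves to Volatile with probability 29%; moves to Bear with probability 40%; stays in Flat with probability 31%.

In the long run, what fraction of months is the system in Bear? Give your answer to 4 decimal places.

0.3319

Let the stationary distribution be π with π = πP and π_1 + π_2 + π_3 = 1.
π_1 = 0.24·π_1 + 0.36·π_2 + 0.4·π_3
π_2 = 0.43·π_1 + 0.39·π_2 + 0.29·π_3
Solving with the normalization constraint gives π = (0.3319, 0.3739, 0.2942).
So the stationary probability of Bear is 0.3319.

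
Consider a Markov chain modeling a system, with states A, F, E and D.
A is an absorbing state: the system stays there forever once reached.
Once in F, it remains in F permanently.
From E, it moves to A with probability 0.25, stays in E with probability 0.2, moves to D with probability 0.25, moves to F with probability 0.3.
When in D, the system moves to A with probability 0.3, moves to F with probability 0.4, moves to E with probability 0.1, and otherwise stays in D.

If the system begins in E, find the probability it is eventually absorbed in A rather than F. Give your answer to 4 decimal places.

Let h(s) be the probability of absorption at A starting from transient state s. Then h(A) = 1 and h(F) = 0. By first-step analysis:
h(E) = 0.25·1 + 0.3·0 + 0.2·h(E) + 0.25·h(D)
h(D) = 0.3·1 + 0.4·0 + 0.1·h(E) + 0.2·h(D)
Solving: h(E) = 0.4472, h(D) = 0.4309.
Starting from E, the probability is 0.4472.

0.4472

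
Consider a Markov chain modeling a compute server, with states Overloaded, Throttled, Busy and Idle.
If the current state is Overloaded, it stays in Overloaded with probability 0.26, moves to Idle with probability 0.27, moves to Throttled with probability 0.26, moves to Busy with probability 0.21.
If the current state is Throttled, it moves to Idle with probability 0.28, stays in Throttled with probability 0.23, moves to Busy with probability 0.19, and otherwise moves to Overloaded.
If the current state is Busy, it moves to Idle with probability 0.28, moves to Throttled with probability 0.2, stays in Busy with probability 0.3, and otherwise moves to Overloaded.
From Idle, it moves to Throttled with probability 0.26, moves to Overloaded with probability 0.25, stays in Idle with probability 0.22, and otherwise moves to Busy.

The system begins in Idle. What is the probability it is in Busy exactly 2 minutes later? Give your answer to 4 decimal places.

0.2423

Propagate the distribution vector 2 minutes from Idle.
After 0 minutes: (0.0000, 0.0000, 0.0000, 1.0000)
After 1 minute: (0.2500, 0.2600, 0.2700, 0.2200)
After 2 minutes: (0.2574, 0.2360, 0.2423, 0.2643)
P(in Busy after 2 minutes) = 0.2423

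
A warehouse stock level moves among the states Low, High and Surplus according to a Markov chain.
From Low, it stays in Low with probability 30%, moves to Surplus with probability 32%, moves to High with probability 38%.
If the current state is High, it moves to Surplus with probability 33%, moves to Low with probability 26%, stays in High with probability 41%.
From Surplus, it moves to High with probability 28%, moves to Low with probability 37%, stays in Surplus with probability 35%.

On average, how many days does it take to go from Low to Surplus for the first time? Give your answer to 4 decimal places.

3.0872

Let t(s) be the expected number of days to first reach Surplus from state s, with t(Surplus) = 0. Conditioning on the first day:
t(Low) = 1 + 0.3·t(Low) + 0.38·t(High)
t(High) = 1 + 0.26·t(Low) + 0.41·t(High)
Solving: t(Low) = 3.0872, t(High) = 3.0554.
Expected days from Low to Surplus: 3.0872.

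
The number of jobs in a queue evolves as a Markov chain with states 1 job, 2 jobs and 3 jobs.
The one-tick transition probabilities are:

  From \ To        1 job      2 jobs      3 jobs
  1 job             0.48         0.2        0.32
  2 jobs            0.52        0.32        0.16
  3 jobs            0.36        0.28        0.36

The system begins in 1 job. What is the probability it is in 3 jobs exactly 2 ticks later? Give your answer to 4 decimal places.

0.3008

Sum over the intermediate state after 1 tick:
P = P(1 job→1 job)·P(1 job→3 jobs) + P(1 job→2 jobs)·P(2 jobs→3 jobs) + P(1 job→3 jobs)·P(3 jobs→3 jobs)
  = 0.48×0.32 + 0.2×0.16 + 0.32×0.36
  = 0.1536 + 0.0320 + 0.1152 = 0.3008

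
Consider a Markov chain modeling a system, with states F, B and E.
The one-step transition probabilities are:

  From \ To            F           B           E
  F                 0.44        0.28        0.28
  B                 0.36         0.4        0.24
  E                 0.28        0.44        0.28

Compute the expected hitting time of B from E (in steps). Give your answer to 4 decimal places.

2.5862

Let t(s) be the expected number of steps to first reach B from state s, with t(B) = 0. Conditioning on the first step:
t(F) = 1 + 0.44·t(F) + 0.28·t(E)
t(E) = 1 + 0.28·t(F) + 0.28·t(E)
Solving: t(F) = 3.0788, t(E) = 2.5862.
Expected steps from E to B: 2.5862.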